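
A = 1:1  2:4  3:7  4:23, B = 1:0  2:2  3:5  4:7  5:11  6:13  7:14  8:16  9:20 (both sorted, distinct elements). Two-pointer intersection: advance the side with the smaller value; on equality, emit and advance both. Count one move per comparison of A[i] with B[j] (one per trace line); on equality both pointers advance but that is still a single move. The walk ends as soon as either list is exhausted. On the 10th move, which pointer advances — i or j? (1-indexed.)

i=1 j=1: 1>0, j++
i=1 j=2: 1<2, i++
i=2 j=2: 4>2, j++
i=2 j=3: 4<5, i++
i=3 j=3: 7>5, j++
i=3 j=4: 7==7 emit, i++,j++
i=4 j=5: 23>11, j++
i=4 j=6: 23>13, j++
i=4 j=7: 23>14, j++
i=4 j=8: 23>16, j++

j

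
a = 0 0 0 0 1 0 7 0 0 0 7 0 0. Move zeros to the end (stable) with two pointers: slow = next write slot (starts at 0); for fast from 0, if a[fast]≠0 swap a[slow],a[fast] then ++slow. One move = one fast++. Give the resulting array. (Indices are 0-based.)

[1, 7, 7, 0, 0, 0, 0, 0, 0, 0, 0, 0, 0]

slow=0 fast=0: a[fast]=0, fast++
slow=0 fast=1: a[fast]=0, fast++
slow=0 fast=2: a[fast]=0, fast++
slow=0 fast=3: a[fast]=0, fast++
slow=0 fast=4: a[fast]=1≠0 swap→a[0]=1, slow++,fast++
slow=1 fast=5: a[fast]=0, fast++
slow=1 fast=6: a[fast]=7≠0 swap→a[1]=7, slow++,fast++
slow=2 fast=7: a[fast]=0, fast++
slow=2 fast=8: a[fast]=0, fast++
slow=2 fast=9: a[fast]=0, fast++
slow=2 fast=10: a[fast]=7≠0 swap→a[2]=7, slow++,fast++
slow=3 fast=11: a[fast]=0, fast++
slow=3 fast=12: a[fast]=0, fast++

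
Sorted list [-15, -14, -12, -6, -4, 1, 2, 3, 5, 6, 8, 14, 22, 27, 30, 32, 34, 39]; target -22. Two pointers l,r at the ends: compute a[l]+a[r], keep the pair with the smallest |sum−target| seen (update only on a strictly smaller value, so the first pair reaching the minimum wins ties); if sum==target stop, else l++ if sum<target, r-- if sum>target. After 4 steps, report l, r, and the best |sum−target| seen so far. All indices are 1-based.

[1,18] -15+39=24 d=46 * → r--
[1,17] -15+34=19 d=41 * → r--
[1,16] -15+32=17 d=39 * → r--
[1,15] -15+30=15 d=37 * → r--

l=1, r=14, best |Δ|=37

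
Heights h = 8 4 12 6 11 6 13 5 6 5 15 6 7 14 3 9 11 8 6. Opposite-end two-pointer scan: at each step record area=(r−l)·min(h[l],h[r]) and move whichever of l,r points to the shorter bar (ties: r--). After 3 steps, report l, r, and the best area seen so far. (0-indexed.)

l=0 r=18: min(8,6)*18=108 best=108 *, r--
l=0 r=17: min(8,8)*17=136 best=136 *, r--
l=0 r=16: min(8,11)*16=128 best=136, l++

l=1, r=16, best area=136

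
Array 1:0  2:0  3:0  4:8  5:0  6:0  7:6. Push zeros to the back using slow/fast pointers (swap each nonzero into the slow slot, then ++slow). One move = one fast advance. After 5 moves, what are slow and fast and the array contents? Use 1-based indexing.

slow=1 fast=1: a[fast]=0, fast++
slow=1 fast=2: a[fast]=0, fast++
slow=1 fast=3: a[fast]=0, fast++
slow=1 fast=4: a[fast]=8≠0 swap→a[1]=8, slow++,fast++
slow=2 fast=5: a[fast]=0, fast++

slow=2, fast=6, a=[8, 0, 0, 0, 0, 0, 6]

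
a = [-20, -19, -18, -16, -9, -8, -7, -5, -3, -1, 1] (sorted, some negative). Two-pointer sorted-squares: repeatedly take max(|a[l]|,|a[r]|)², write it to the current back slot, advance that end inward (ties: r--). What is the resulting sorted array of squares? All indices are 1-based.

[1, 1, 9, 25, 49, 64, 81, 256, 324, 361, 400]

l=1 r=11: |-20|>|1| out[11]=400, l++
l=2 r=11: |-19|>|1| out[10]=361, l++
l=3 r=11: |-18|>|1| out[9]=324, l++
l=4 r=11: |-16|>|1| out[8]=256, l++
l=5 r=11: |-9|>|1| out[7]=81, l++
l=6 r=11: |-8|>|1| out[6]=64, l++
l=7 r=11: |-7|>|1| out[5]=49, l++
l=8 r=11: |-5|>|1| out[4]=25, l++
l=9 r=11: |-3|>|1| out[3]=9, l++
l=10 r=11: |-1|<=|1| out[2]=1, r--
l=10 r=10: |-1|<=|-1| out[1]=1, r--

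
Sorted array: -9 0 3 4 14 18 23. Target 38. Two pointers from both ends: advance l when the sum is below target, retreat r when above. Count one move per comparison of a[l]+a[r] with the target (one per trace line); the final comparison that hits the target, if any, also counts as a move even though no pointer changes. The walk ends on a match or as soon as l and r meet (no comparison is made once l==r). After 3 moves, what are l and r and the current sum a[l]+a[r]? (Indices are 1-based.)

l=1 r=7: -9+23=14 <38, l++
l=2 r=7: 0+23=23 <38, l++
l=3 r=7: 3+23=26 <38, l++

l=4, r=7, sum=27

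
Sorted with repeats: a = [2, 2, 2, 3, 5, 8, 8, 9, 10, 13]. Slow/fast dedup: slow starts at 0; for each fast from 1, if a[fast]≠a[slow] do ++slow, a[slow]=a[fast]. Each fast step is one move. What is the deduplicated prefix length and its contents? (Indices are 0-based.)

slow=0 fast=1: a[fast]=2=a[slow] dup, fast++
slow=0 fast=2: a[fast]=2=a[slow] dup, fast++
slow=0 fast=3: a[fast]=3≠a[slow]=2 write a[1]=3, slow++,fast++
slow=1 fast=4: a[fast]=5≠a[slow]=3 write a[2]=5, slow++,fast++
slow=2 fast=5: a[fast]=8≠a[slow]=5 write a[3]=8, slow++,fast++
slow=3 fast=6: a[fast]=8=a[slow] dup, fast++
slow=3 fast=7: a[fast]=9≠a[slow]=8 write a[4]=9, slow++,fast++
slow=4 fast=8: a[fast]=10≠a[slow]=9 write a[5]=10, slow++,fast++
slow=5 fast=9: a[fast]=13≠a[slow]=10 write a[6]=13, slow++,fast++

length 7; prefix = [2, 3, 5, 8, 9, 10, 13]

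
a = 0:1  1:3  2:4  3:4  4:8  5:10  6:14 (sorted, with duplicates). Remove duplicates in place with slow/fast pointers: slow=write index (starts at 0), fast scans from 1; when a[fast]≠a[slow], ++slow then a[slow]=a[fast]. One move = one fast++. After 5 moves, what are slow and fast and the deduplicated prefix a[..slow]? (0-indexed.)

slow=0 fast=1: a[fast]=3≠a[slow]=1 write a[1]=3, slow++,fast++
slow=1 fast=2: a[fast]=4≠a[slow]=3 write a[2]=4, slow++,fast++
slow=2 fast=3: a[fast]=4=a[slow] dup, fast++
slow=2 fast=4: a[fast]=8≠a[slow]=4 write a[3]=8, slow++,fast++
slow=3 fast=5: a[fast]=10≠a[slow]=8 write a[4]=10, slow++,fast++

slow=4, fast=6, prefix=[1, 3, 4, 8, 10]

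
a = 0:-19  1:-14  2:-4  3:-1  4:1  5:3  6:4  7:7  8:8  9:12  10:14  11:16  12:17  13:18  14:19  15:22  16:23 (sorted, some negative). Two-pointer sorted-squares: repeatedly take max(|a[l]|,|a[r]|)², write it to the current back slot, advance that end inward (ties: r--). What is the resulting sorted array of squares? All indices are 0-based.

[1, 1, 9, 16, 16, 49, 64, 144, 196, 196, 256, 289, 324, 361, 361, 484, 529]

l=0 r=16: |-19|<=|23| out[16]=529, r--
l=0 r=15: |-19|<=|22| out[15]=484, r--
l=0 r=14: |-19|<=|19| out[14]=361, r--
l=0 r=13: |-19|>|18| out[13]=361, l++
l=1 r=13: |-14|<=|18| out[12]=324, r--
l=1 r=12: |-14|<=|17| out[11]=289, r--
l=1 r=11: |-14|<=|16| out[10]=256, r--
l=1 r=10: |-14|<=|14| out[9]=196, r--
l=1 r=9: |-14|>|12| out[8]=196, l++
l=2 r=9: |-4|<=|12| out[7]=144, r--
l=2 r=8: |-4|<=|8| out[6]=64, r--
l=2 r=7: |-4|<=|7| out[5]=49, r--
l=2 r=6: |-4|<=|4| out[4]=16, r--
l=2 r=5: |-4|>|3| out[3]=16, l++
l=3 r=5: |-1|<=|3| out[2]=9, r--
l=3 r=4: |-1|<=|1| out[1]=1, r--
l=3 r=3: |-1|<=|-1| out[0]=1, r--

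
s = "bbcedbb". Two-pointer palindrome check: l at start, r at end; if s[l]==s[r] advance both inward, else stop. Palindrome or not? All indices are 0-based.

l=0 r=6: 'b'=='b', l++,r--
l=1 r=5: 'b'=='b', l++,r--
l=2 r=4: 'c'!='d', stop

not a palindrome (mismatch at 2,4)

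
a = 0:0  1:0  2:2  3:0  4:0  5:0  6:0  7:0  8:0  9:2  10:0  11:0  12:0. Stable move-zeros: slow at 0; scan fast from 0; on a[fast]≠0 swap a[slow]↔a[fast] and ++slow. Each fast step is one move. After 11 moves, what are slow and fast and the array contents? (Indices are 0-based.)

(s=0,f=0) a[fast]=0 → fast++
(s=0,f=1) a[fast]=0 → fast++
(s=0,f=2) a[fast]=2≠0 swap→a[0]=2 → slow++,fast++
(s=1,f=3) a[fast]=0 → fast++
(s=1,f=4) a[fast]=0 → fast++
(s=1,f=5) a[fast]=0 → fast++
(s=1,f=6) a[fast]=0 → fast++
(s=1,f=7) a[fast]=0 → fast++
(s=1,f=8) a[fast]=0 → fast++
(s=1,f=9) a[fast]=2≠0 swap→a[1]=2 → slow++,fast++
(s=2,f=10) a[fast]=0 → fast++

slow=2, fast=11, a=[2, 2, 0, 0, 0, 0, 0, 0, 0, 0, 0, 0, 0]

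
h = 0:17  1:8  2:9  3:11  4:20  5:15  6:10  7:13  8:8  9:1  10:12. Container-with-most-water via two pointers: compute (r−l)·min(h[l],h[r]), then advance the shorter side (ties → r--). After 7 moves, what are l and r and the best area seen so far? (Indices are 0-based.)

l=1, r=4, best area=120

[0,10] min(17,12)*10=120 best=120 * → r--
[0,9] min(17,1)*9=9 best=120 → r--
[0,8] min(17,8)*8=64 best=120 → r--
[0,7] min(17,13)*7=91 best=120 → r--
[0,6] min(17,10)*6=60 best=120 → r--
[0,5] min(17,15)*5=75 best=120 → r--
[0,4] min(17,20)*4=68 best=120 → l++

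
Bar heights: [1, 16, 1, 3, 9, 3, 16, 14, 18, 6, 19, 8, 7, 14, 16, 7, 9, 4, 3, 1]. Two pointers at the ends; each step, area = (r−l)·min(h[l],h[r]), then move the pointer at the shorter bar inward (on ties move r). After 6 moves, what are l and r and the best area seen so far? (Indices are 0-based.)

l=1, r=14, best area=135

l=0 r=19: min(1,1)*19=19 best=19 *, r--
l=0 r=18: min(1,3)*18=18 best=19, l++
l=1 r=18: min(16,3)*17=51 best=51 *, r--
l=1 r=17: min(16,4)*16=64 best=64 *, r--
l=1 r=16: min(16,9)*15=135 best=135 *, r--
l=1 r=15: min(16,7)*14=98 best=135, r--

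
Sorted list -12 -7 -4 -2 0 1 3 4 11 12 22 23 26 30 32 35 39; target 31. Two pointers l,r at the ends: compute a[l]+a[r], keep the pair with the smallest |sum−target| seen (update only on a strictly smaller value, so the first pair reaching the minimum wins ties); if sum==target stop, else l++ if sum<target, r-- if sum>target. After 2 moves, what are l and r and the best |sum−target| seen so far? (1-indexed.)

l=2, r=16, best |Δ|=1

[1,17] -12+39=27 d=4 * → l++
[2,17] -7+39=32 d=1 * → r--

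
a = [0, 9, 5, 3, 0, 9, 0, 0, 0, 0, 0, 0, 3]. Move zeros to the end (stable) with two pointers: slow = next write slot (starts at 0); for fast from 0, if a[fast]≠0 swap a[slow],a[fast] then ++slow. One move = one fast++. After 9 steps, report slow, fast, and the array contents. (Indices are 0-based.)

slow=0 fast=0: a[fast]=0, fast++
slow=0 fast=1: a[fast]=9≠0 swap→a[0]=9, slow++,fast++
slow=1 fast=2: a[fast]=5≠0 swap→a[1]=5, slow++,fast++
slow=2 fast=3: a[fast]=3≠0 swap→a[2]=3, slow++,fast++
slow=3 fast=4: a[fast]=0, fast++
slow=3 fast=5: a[fast]=9≠0 swap→a[3]=9, slow++,fast++
slow=4 fast=6: a[fast]=0, fast++
slow=4 fast=7: a[fast]=0, fast++
slow=4 fast=8: a[fast]=0, fast++

slow=4, fast=9, a=[9, 5, 3, 9, 0, 0, 0, 0, 0, 0, 0, 0, 3]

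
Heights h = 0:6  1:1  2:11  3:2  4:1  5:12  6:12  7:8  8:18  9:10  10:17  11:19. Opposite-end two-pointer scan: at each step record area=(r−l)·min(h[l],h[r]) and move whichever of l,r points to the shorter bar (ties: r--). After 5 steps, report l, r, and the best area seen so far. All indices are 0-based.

l=5, r=11, best area=99

[0,11] min(6,19)*11=66 best=66 * → l++
[1,11] min(1,19)*10=10 best=66 → l++
[2,11] min(11,19)*9=99 best=99 * → l++
[3,11] min(2,19)*8=16 best=99 → l++
[4,11] min(1,19)*7=7 best=99 → l++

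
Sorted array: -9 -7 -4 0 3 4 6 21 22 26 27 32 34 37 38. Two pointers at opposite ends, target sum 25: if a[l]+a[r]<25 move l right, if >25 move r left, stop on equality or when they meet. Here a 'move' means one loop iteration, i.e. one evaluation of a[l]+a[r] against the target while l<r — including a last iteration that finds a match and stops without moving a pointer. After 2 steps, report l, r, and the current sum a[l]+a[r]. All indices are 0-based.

l=0, r=12, sum=25

l=0 r=14: -9+38=29 >25, r--
l=0 r=13: -9+37=28 >25, r--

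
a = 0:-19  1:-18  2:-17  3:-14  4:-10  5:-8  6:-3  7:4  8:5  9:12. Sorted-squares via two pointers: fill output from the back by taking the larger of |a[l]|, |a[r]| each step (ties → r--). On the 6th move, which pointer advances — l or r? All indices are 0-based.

l=0 r=9: |-19|>|12| out[9]=361, l++
l=1 r=9: |-18|>|12| out[8]=324, l++
l=2 r=9: |-17|>|12| out[7]=289, l++
l=3 r=9: |-14|>|12| out[6]=196, l++
l=4 r=9: |-10|<=|12| out[5]=144, r--
l=4 r=8: |-10|>|5| out[4]=100, l++

l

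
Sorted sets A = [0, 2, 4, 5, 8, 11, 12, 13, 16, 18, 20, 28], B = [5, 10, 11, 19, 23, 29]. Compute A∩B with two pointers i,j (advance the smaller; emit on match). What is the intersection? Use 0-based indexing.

intersection = [5, 11]

[i=0,j=0] 0<5 → i++
[i=1,j=0] 2<5 → i++
[i=2,j=0] 4<5 → i++
[i=3,j=0] 5==5 emit → i++,j++
[i=4,j=1] 8<10 → i++
[i=5,j=1] 11>10 → j++
[i=5,j=2] 11==11 emit → i++,j++
[i=6,j=3] 12<19 → i++
[i=7,j=3] 13<19 → i++
[i=8,j=3] 16<19 → i++
[i=9,j=3] 18<19 → i++
[i=10,j=3] 20>19 → j++
[i=10,j=4] 20<23 → i++
[i=11,j=4] 28>23 → j++
[i=11,j=5] 28<29 → i++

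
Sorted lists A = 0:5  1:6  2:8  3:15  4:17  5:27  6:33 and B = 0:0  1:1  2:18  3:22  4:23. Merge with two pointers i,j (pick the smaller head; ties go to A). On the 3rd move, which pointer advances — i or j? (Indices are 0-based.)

i

i=0 j=0: A[i]=5>B[j]=0 take 0, j++
i=0 j=1: A[i]=5>B[j]=1 take 1, j++
i=0 j=2: A[i]=5<=B[j]=18 take 5, i++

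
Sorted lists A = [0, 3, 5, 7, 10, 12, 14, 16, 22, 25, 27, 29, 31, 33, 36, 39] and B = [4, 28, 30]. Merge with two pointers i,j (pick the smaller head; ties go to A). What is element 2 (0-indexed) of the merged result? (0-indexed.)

i=0 j=0: A[i]=0<=B[j]=4 take 0, i++
i=1 j=0: A[i]=3<=B[j]=4 take 3, i++
i=2 j=0: A[i]=5>B[j]=4 take 4, j++
i=2 j=1: A[i]=5<=B[j]=28 take 5, i++
i=3 j=1: A[i]=7<=B[j]=28 take 7, i++
i=4 j=1: A[i]=10<=B[j]=28 take 10, i++
i=5 j=1: A[i]=12<=B[j]=28 take 12, i++
i=6 j=1: A[i]=14<=B[j]=28 take 14, i++
i=7 j=1: A[i]=16<=B[j]=28 take 16, i++
i=8 j=1: A[i]=22<=B[j]=28 take 22, i++
i=9 j=1: A[i]=25<=B[j]=28 take 25, i++
i=10 j=1: A[i]=27<=B[j]=28 take 27, i++
i=11 j=1: A[i]=29>B[j]=28 take 28, j++
i=11 j=2: A[i]=29<=B[j]=30 take 29, i++
i=12 j=2: A[i]=31>B[j]=30 take 30, j++
i=12 j=3: B done, take A[i]=31, i++
i=13 j=3: B done, take A[i]=33, i++
i=14 j=3: B done, take A[i]=36, i++
i=15 j=3: B done, take A[i]=39, i++

merged[2] = 4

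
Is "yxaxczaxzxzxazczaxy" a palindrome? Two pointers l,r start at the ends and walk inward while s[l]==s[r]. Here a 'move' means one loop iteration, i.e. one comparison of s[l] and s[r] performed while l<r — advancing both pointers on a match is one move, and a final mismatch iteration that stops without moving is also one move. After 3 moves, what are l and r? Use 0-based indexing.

l=0 r=18: 'y'=='y', l++,r--
l=1 r=17: 'x'=='x', l++,r--
l=2 r=16: 'a'=='a', l++,r--

l=3, r=15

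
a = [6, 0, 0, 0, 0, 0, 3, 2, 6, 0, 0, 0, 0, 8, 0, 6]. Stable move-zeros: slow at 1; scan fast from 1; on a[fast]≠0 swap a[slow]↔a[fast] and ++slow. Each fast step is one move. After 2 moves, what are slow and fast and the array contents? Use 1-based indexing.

slow=2, fast=3, a=[6, 0, 0, 0, 0, 0, 3, 2, 6, 0, 0, 0, 0, 8, 0, 6]

slow=1 fast=1: a[fast]=6≠0 swap→a[1]=6, slow++,fast++
slow=2 fast=2: a[fast]=0, fast++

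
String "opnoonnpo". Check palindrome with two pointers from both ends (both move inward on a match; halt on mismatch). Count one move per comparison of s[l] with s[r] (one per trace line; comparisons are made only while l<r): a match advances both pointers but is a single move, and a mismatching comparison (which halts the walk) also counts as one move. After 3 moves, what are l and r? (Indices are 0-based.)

l=3, r=5

[0,8] 'o'=='o' → l++,r--
[1,7] 'p'=='p' → l++,r--
[2,6] 'n'=='n' → l++,r--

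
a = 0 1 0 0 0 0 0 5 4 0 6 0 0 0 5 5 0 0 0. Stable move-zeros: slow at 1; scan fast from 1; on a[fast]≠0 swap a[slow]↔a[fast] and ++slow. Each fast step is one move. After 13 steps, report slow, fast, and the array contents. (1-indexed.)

slow=5, fast=14, a=[1, 5, 4, 6, 0, 0, 0, 0, 0, 0, 0, 0, 0, 0, 5, 5, 0, 0, 0]

(s=1,f=1) a[fast]=0 → fast++
(s=1,f=2) a[fast]=1≠0 swap→a[1]=1 → slow++,fast++
(s=2,f=3) a[fast]=0 → fast++
(s=2,f=4) a[fast]=0 → fast++
(s=2,f=5) a[fast]=0 → fast++
(s=2,f=6) a[fast]=0 → fast++
(s=2,f=7) a[fast]=0 → fast++
(s=2,f=8) a[fast]=5≠0 swap→a[2]=5 → slow++,fast++
(s=3,f=9) a[fast]=4≠0 swap→a[3]=4 → slow++,fast++
(s=4,f=10) a[fast]=0 → fast++
(s=4,f=11) a[fast]=6≠0 swap→a[4]=6 → slow++,fast++
(s=5,f=12) a[fast]=0 → fast++
(s=5,f=13) a[fast]=0 → fast++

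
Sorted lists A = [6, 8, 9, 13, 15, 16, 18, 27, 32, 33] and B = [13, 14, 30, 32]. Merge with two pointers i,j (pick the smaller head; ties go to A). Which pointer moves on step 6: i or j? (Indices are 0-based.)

j

i=0 j=0: A[i]=6<=B[j]=13 take 6, i++
i=1 j=0: A[i]=8<=B[j]=13 take 8, i++
i=2 j=0: A[i]=9<=B[j]=13 take 9, i++
i=3 j=0: A[i]=13<=B[j]=13 take 13, i++
i=4 j=0: A[i]=15>B[j]=13 take 13, j++
i=4 j=1: A[i]=15>B[j]=14 take 14, j++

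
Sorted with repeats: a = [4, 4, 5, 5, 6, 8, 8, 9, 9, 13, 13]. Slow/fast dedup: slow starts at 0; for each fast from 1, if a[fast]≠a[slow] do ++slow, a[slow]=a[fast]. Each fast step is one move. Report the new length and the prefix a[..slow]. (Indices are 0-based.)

slow=0 fast=1: a[fast]=4=a[slow] dup, fast++
slow=0 fast=2: a[fast]=5≠a[slow]=4 write a[1]=5, slow++,fast++
slow=1 fast=3: a[fast]=5=a[slow] dup, fast++
slow=1 fast=4: a[fast]=6≠a[slow]=5 write a[2]=6, slow++,fast++
slow=2 fast=5: a[fast]=8≠a[slow]=6 write a[3]=8, slow++,fast++
slow=3 fast=6: a[fast]=8=a[slow] dup, fast++
slow=3 fast=7: a[fast]=9≠a[slow]=8 write a[4]=9, slow++,fast++
slow=4 fast=8: a[fast]=9=a[slow] dup, fast++
slow=4 fast=9: a[fast]=13≠a[slow]=9 write a[5]=13, slow++,fast++
slow=5 fast=10: a[fast]=13=a[slow] dup, fast++

length 6; prefix = [4, 5, 6, 8, 9, 13]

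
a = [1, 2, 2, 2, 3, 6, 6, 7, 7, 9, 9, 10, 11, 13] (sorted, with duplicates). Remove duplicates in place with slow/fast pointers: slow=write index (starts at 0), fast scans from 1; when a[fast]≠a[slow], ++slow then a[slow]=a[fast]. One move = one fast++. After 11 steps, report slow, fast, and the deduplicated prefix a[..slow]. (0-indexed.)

slow=6, fast=12, prefix=[1, 2, 3, 6, 7, 9, 10]

slow=0 fast=1: a[fast]=2≠a[slow]=1 write a[1]=2, slow++,fast++
slow=1 fast=2: a[fast]=2=a[slow] dup, fast++
slow=1 fast=3: a[fast]=2=a[slow] dup, fast++
slow=1 fast=4: a[fast]=3≠a[slow]=2 write a[2]=3, slow++,fast++
slow=2 fast=5: a[fast]=6≠a[slow]=3 write a[3]=6, slow++,fast++
slow=3 fast=6: a[fast]=6=a[slow] dup, fast++
slow=3 fast=7: a[fast]=7≠a[slow]=6 write a[4]=7, slow++,fast++
slow=4 fast=8: a[fast]=7=a[slow] dup, fast++
slow=4 fast=9: a[fast]=9≠a[slow]=7 write a[5]=9, slow++,fast++
slow=5 fast=10: a[fast]=9=a[slow] dup, fast++
slow=5 fast=11: a[fast]=10≠a[slow]=9 write a[6]=10, slow++,fast++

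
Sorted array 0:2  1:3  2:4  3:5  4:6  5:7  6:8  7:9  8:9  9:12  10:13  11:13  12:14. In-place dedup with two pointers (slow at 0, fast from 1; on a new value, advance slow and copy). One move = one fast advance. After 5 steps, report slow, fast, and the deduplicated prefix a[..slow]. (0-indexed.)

slow=5, fast=6, prefix=[2, 3, 4, 5, 6, 7]

(s=0,f=1) a[fast]=3≠a[slow]=2 write a[1]=3 → slow++,fast++
(s=1,f=2) a[fast]=4≠a[slow]=3 write a[2]=4 → slow++,fast++
(s=2,f=3) a[fast]=5≠a[slow]=4 write a[3]=5 → slow++,fast++
(s=3,f=4) a[fast]=6≠a[slow]=5 write a[4]=6 → slow++,fast++
(s=4,f=5) a[fast]=7≠a[slow]=6 write a[5]=7 → slow++,fast++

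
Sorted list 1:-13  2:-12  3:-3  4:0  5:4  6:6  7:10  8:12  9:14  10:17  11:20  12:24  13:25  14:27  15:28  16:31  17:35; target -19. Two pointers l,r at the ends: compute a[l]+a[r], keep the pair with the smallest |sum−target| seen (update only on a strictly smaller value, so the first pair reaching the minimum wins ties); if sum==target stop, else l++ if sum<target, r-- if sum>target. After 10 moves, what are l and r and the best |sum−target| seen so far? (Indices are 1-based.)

[1,17] -13+35=22 d=41 * → r--
[1,16] -13+31=18 d=37 * → r--
[1,15] -13+28=15 d=34 * → r--
[1,14] -13+27=14 d=33 * → r--
[1,13] -13+25=12 d=31 * → r--
[1,12] -13+24=11 d=30 * → r--
[1,11] -13+20=7 d=26 * → r--
[1,10] -13+17=4 d=23 * → r--
[1,9] -13+14=1 d=20 * → r--
[1,8] -13+12=-1 d=18 * → r--

l=1, r=7, best |Δ|=18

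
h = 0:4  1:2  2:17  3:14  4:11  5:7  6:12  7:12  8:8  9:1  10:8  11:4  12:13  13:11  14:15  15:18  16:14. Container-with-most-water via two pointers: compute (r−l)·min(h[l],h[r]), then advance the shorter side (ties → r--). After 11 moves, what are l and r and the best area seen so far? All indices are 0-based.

[0,16] min(4,14)*16=64 best=64 * → l++
[1,16] min(2,14)*15=30 best=64 → l++
[2,16] min(17,14)*14=196 best=196 * → r--
[2,15] min(17,18)*13=221 best=221 * → l++
[3,15] min(14,18)*12=168 best=221 → l++
[4,15] min(11,18)*11=121 best=221 → l++
[5,15] min(7,18)*10=70 best=221 → l++
[6,15] min(12,18)*9=108 best=221 → l++
[7,15] min(12,18)*8=96 best=221 → l++
[8,15] min(8,18)*7=56 best=221 → l++
[9,15] min(1,18)*6=6 best=221 → l++

l=10, r=15, best area=221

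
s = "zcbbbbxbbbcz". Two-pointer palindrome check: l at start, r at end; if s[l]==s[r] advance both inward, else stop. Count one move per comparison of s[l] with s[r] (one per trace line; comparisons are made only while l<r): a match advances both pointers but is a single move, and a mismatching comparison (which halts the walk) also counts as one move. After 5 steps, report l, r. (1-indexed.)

l=6, r=7

[1,12] 'z'=='z' → l++,r--
[2,11] 'c'=='c' → l++,r--
[3,10] 'b'=='b' → l++,r--
[4,9] 'b'=='b' → l++,r--
[5,8] 'b'=='b' → l++,r--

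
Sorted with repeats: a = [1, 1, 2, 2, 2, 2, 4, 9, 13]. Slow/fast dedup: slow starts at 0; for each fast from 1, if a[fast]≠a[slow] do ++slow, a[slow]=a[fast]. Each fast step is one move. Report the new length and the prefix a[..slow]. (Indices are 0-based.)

length 5; prefix = [1, 2, 4, 9, 13]

(s=0,f=1) a[fast]=1=a[slow] dup → fast++
(s=0,f=2) a[fast]=2≠a[slow]=1 write a[1]=2 → slow++,fast++
(s=1,f=3) a[fast]=2=a[slow] dup → fast++
(s=1,f=4) a[fast]=2=a[slow] dup → fast++
(s=1,f=5) a[fast]=2=a[slow] dup → fast++
(s=1,f=6) a[fast]=4≠a[slow]=2 write a[2]=4 → slow++,fast++
(s=2,f=7) a[fast]=9≠a[slow]=4 write a[3]=9 → slow++,fast++
(s=3,f=8) a[fast]=13≠a[slow]=9 write a[4]=13 → slow++,fast++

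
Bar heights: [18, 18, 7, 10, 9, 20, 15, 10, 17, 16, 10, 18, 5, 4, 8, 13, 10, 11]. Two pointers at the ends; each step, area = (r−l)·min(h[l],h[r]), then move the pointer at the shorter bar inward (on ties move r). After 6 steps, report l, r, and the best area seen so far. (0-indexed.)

l=0, r=11, best area=195

l=0 r=17: min(18,11)*17=187 best=187 *, r--
l=0 r=16: min(18,10)*16=160 best=187, r--
l=0 r=15: min(18,13)*15=195 best=195 *, r--
l=0 r=14: min(18,8)*14=112 best=195, r--
l=0 r=13: min(18,4)*13=52 best=195, r--
l=0 r=12: min(18,5)*12=60 best=195, r--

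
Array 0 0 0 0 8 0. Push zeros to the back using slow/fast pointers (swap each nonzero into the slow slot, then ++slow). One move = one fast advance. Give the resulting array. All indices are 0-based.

[8, 0, 0, 0, 0, 0]

slow=0 fast=0: a[fast]=0, fast++
slow=0 fast=1: a[fast]=0, fast++
slow=0 fast=2: a[fast]=0, fast++
slow=0 fast=3: a[fast]=0, fast++
slow=0 fast=4: a[fast]=8≠0 swap→a[0]=8, slow++,fast++
slow=1 fast=5: a[fast]=0, fast++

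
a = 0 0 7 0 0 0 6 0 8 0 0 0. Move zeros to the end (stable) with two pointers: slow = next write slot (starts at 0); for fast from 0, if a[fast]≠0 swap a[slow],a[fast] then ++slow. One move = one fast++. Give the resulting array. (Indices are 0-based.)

[7, 6, 8, 0, 0, 0, 0, 0, 0, 0, 0, 0]

slow=0 fast=0: a[fast]=0, fast++
slow=0 fast=1: a[fast]=0, fast++
slow=0 fast=2: a[fast]=7≠0 swap→a[0]=7, slow++,fast++
slow=1 fast=3: a[fast]=0, fast++
slow=1 fast=4: a[fast]=0, fast++
slow=1 fast=5: a[fast]=0, fast++
slow=1 fast=6: a[fast]=6≠0 swap→a[1]=6, slow++,fast++
slow=2 fast=7: a[fast]=0, fast++
slow=2 fast=8: a[fast]=8≠0 swap→a[2]=8, slow++,fast++
slow=3 fast=9: a[fast]=0, fast++
slow=3 fast=10: a[fast]=0, fast++
slow=3 fast=11: a[fast]=0, fast++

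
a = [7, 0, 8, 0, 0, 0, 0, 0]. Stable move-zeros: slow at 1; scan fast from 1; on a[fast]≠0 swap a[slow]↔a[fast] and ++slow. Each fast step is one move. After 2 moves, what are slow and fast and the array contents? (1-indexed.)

slow=2, fast=3, a=[7, 0, 8, 0, 0, 0, 0, 0]

slow=1 fast=1: a[fast]=7≠0 swap→a[1]=7, slow++,fast++
slow=2 fast=2: a[fast]=0, fast++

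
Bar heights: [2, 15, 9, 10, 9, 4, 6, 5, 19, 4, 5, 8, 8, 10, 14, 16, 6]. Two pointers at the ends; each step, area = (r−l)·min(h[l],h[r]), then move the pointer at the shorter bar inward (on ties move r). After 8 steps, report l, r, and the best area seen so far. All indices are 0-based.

[0,16] min(2,6)*16=32 best=32 * → l++
[1,16] min(15,6)*15=90 best=90 * → r--
[1,15] min(15,16)*14=210 best=210 * → l++
[2,15] min(9,16)*13=117 best=210 → l++
[3,15] min(10,16)*12=120 best=210 → l++
[4,15] min(9,16)*11=99 best=210 → l++
[5,15] min(4,16)*10=40 best=210 → l++
[6,15] min(6,16)*9=54 best=210 → l++

l=7, r=15, best area=210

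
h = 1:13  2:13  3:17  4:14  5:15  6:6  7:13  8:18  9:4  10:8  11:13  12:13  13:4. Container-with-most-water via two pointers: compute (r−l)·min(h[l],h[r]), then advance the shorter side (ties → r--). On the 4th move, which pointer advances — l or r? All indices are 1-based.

l=1 r=13: min(13,4)*12=48 best=48 *, r--
l=1 r=12: min(13,13)*11=143 best=143 *, r--
l=1 r=11: min(13,13)*10=130 best=143, r--
l=1 r=10: min(13,8)*9=72 best=143, r--

r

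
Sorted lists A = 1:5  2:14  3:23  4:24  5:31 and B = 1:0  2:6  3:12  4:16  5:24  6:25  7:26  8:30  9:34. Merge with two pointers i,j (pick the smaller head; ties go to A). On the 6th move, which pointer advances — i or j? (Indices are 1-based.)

j

[i=1,j=1] A[i]=5>B[j]=0 take 0 → j++
[i=1,j=2] A[i]=5<=B[j]=6 take 5 → i++
[i=2,j=2] A[i]=14>B[j]=6 take 6 → j++
[i=2,j=3] A[i]=14>B[j]=12 take 12 → j++
[i=2,j=4] A[i]=14<=B[j]=16 take 14 → i++
[i=3,j=4] A[i]=23>B[j]=16 take 16 → j++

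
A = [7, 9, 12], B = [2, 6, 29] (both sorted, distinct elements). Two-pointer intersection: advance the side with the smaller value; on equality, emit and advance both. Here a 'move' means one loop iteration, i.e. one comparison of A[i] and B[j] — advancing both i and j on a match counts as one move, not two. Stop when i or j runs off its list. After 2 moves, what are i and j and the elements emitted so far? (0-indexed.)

[i=0,j=0] 7>2 → j++
[i=0,j=1] 7>6 → j++

i=0, j=2, emitted=[]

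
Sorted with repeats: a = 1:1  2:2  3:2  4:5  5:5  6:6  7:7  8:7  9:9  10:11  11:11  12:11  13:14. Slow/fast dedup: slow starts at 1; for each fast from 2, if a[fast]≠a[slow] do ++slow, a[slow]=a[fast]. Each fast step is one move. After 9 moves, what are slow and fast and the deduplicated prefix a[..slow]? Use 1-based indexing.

slow=1 fast=2: a[fast]=2≠a[slow]=1 write a[2]=2, slow++,fast++
slow=2 fast=3: a[fast]=2=a[slow] dup, fast++
slow=2 fast=4: a[fast]=5≠a[slow]=2 write a[3]=5, slow++,fast++
slow=3 fast=5: a[fast]=5=a[slow] dup, fast++
slow=3 fast=6: a[fast]=6≠a[slow]=5 write a[4]=6, slow++,fast++
slow=4 fast=7: a[fast]=7≠a[slow]=6 write a[5]=7, slow++,fast++
slow=5 fast=8: a[fast]=7=a[slow] dup, fast++
slow=5 fast=9: a[fast]=9≠a[slow]=7 write a[6]=9, slow++,fast++
slow=6 fast=10: a[fast]=11≠a[slow]=9 write a[7]=11, slow++,fast++

slow=7, fast=11, prefix=[1, 2, 5, 6, 7, 9, 11]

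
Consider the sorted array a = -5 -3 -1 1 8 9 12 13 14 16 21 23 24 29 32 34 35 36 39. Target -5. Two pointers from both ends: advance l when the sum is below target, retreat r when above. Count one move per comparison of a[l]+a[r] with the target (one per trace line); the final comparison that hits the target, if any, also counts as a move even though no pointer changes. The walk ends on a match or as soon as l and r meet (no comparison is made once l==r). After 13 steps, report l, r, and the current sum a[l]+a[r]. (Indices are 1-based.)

l=1, r=6, sum=4

[1,19] -5+39=34 >-5 → r--
[1,18] -5+36=31 >-5 → r--
[1,17] -5+35=30 >-5 → r--
[1,16] -5+34=29 >-5 → r--
[1,15] -5+32=27 >-5 → r--
[1,14] -5+29=24 >-5 → r--
[1,13] -5+24=19 >-5 → r--
[1,12] -5+23=18 >-5 → r--
[1,11] -5+21=16 >-5 → r--
[1,10] -5+16=11 >-5 → r--
[1,9] -5+14=9 >-5 → r--
[1,8] -5+13=8 >-5 → r--
[1,7] -5+12=7 >-5 → r--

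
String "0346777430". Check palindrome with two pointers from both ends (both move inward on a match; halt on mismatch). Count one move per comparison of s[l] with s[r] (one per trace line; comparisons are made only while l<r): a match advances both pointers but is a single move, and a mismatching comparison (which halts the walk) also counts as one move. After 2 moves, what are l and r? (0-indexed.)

l=2, r=7

[0,9] '0'=='0' → l++,r--
[1,8] '3'=='3' → l++,r--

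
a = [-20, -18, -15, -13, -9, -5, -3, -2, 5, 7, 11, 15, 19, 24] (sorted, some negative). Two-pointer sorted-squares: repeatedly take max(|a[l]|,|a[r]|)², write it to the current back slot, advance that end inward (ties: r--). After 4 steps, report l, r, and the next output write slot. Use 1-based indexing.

[1,14] |-20|<=|24| out[14]=576 → r--
[1,13] |-20|>|19| out[13]=400 → l++
[2,13] |-18|<=|19| out[12]=361 → r--
[2,12] |-18|>|15| out[11]=324 → l++

l=3, r=12, next write slot=10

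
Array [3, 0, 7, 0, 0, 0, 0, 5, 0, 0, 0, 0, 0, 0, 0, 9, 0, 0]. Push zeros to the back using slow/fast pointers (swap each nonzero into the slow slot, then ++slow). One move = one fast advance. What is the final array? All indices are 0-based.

[3, 7, 5, 9, 0, 0, 0, 0, 0, 0, 0, 0, 0, 0, 0, 0, 0, 0]

(s=0,f=0) a[fast]=3≠0 swap→a[0]=3 → slow++,fast++
(s=1,f=1) a[fast]=0 → fast++
(s=1,f=2) a[fast]=7≠0 swap→a[1]=7 → slow++,fast++
(s=2,f=3) a[fast]=0 → fast++
(s=2,f=4) a[fast]=0 → fast++
(s=2,f=5) a[fast]=0 → fast++
(s=2,f=6) a[fast]=0 → fast++
(s=2,f=7) a[fast]=5≠0 swap→a[2]=5 → slow++,fast++
(s=3,f=8) a[fast]=0 → fast++
(s=3,f=9) a[fast]=0 → fast++
(s=3,f=10) a[fast]=0 → fast++
(s=3,f=11) a[fast]=0 → fast++
(s=3,f=12) a[fast]=0 → fast++
(s=3,f=13) a[fast]=0 → fast++
(s=3,f=14) a[fast]=0 → fast++
(s=3,f=15) a[fast]=9≠0 swap→a[3]=9 → slow++,fast++
(s=4,f=16) a[fast]=0 → fast++
(s=4,f=17) a[fast]=0 → fast++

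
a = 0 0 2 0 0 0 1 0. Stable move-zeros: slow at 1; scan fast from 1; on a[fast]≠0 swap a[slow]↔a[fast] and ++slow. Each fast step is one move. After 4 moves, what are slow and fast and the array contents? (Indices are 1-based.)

(s=1,f=1) a[fast]=0 → fast++
(s=1,f=2) a[fast]=0 → fast++
(s=1,f=3) a[fast]=2≠0 swap→a[1]=2 → slow++,fast++
(s=2,f=4) a[fast]=0 → fast++

slow=2, fast=5, a=[2, 0, 0, 0, 0, 0, 1, 0]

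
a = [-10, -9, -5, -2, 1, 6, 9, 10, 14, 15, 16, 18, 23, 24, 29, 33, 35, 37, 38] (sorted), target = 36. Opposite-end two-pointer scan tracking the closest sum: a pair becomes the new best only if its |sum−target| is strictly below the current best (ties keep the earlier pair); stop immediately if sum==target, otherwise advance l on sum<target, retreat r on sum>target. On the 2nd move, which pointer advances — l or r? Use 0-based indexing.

l

l=0 r=18: -10+38=28 d=8 *, l++
l=1 r=18: -9+38=29 d=7 *, l++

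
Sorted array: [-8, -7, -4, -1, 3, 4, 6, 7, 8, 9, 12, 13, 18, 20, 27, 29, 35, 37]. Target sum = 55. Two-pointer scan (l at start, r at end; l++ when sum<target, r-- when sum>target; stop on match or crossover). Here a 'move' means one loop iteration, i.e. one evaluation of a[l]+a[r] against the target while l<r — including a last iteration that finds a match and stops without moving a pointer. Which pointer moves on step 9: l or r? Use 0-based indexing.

l=0 r=17: -8+37=29 <55, l++
l=1 r=17: -7+37=30 <55, l++
l=2 r=17: -4+37=33 <55, l++
l=3 r=17: -1+37=36 <55, l++
l=4 r=17: 3+37=40 <55, l++
l=5 r=17: 4+37=41 <55, l++
l=6 r=17: 6+37=43 <55, l++
l=7 r=17: 7+37=44 <55, l++
l=8 r=17: 8+37=45 <55, l++

l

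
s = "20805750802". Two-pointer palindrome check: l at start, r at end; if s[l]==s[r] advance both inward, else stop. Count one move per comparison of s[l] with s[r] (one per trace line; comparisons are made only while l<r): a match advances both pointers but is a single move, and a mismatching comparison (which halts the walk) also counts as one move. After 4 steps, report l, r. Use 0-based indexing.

l=4, r=6

[0,10] '2'=='2' → l++,r--
[1,9] '0'=='0' → l++,r--
[2,8] '8'=='8' → l++,r--
[3,7] '0'=='0' → l++,r--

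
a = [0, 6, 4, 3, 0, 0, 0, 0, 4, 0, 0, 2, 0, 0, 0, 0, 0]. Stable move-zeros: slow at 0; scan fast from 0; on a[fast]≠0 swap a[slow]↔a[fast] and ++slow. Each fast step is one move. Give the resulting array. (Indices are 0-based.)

(s=0,f=0) a[fast]=0 → fast++
(s=0,f=1) a[fast]=6≠0 swap→a[0]=6 → slow++,fast++
(s=1,f=2) a[fast]=4≠0 swap→a[1]=4 → slow++,fast++
(s=2,f=3) a[fast]=3≠0 swap→a[2]=3 → slow++,fast++
(s=3,f=4) a[fast]=0 → fast++
(s=3,f=5) a[fast]=0 → fast++
(s=3,f=6) a[fast]=0 → fast++
(s=3,f=7) a[fast]=0 → fast++
(s=3,f=8) a[fast]=4≠0 swap→a[3]=4 → slow++,fast++
(s=4,f=9) a[fast]=0 → fast++
(s=4,f=10) a[fast]=0 → fast++
(s=4,f=11) a[fast]=2≠0 swap→a[4]=2 → slow++,fast++
(s=5,f=12) a[fast]=0 → fast++
(s=5,f=13) a[fast]=0 → fast++
(s=5,f=14) a[fast]=0 → fast++
(s=5,f=15) a[fast]=0 → fast++
(s=5,f=16) a[fast]=0 → fast++

[6, 4, 3, 4, 2, 0, 0, 0, 0, 0, 0, 0, 0, 0, 0, 0, 0]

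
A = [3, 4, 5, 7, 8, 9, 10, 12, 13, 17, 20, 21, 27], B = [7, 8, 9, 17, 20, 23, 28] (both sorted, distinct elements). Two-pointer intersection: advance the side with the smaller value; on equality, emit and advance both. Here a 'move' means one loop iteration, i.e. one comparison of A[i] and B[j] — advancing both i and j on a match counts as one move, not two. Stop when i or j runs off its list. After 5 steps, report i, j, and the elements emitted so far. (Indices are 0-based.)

i=5, j=2, emitted=[7, 8]

i=0 j=0: 3<7, i++
i=1 j=0: 4<7, i++
i=2 j=0: 5<7, i++
i=3 j=0: 7==7 emit, i++,j++
i=4 j=1: 8==8 emit, i++,j++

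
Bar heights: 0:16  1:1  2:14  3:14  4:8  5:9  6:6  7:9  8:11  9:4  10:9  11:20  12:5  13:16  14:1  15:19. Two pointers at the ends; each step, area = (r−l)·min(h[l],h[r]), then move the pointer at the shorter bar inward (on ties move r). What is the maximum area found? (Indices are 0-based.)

l=0 r=15: min(16,19)*15=240 best=240 *, l++
l=1 r=15: min(1,19)*14=14 best=240, l++
l=2 r=15: min(14,19)*13=182 best=240, l++
l=3 r=15: min(14,19)*12=168 best=240, l++
l=4 r=15: min(8,19)*11=88 best=240, l++
l=5 r=15: min(9,19)*10=90 best=240, l++
l=6 r=15: min(6,19)*9=54 best=240, l++
l=7 r=15: min(9,19)*8=72 best=240, l++
l=8 r=15: min(11,19)*7=77 best=240, l++
l=9 r=15: min(4,19)*6=24 best=240, l++
l=10 r=15: min(9,19)*5=45 best=240, l++
l=11 r=15: min(20,19)*4=76 best=240, r--
l=11 r=14: min(20,1)*3=3 best=240, r--
l=11 r=13: min(20,16)*2=32 best=240, r--
l=11 r=12: min(20,5)*1=5 best=240, r--

max area = 240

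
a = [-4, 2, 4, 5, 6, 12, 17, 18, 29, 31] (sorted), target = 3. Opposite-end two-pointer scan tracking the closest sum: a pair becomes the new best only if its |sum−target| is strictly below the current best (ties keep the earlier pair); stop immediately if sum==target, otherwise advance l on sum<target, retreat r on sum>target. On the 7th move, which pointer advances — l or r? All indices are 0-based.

r

[0,9] -4+31=27 d=24 * → r--
[0,8] -4+29=25 d=22 * → r--
[0,7] -4+18=14 d=11 * → r--
[0,6] -4+17=13 d=10 * → r--
[0,5] -4+12=8 d=5 * → r--
[0,4] -4+6=2 d=1 * → l++
[1,4] 2+6=8 d=5 → r--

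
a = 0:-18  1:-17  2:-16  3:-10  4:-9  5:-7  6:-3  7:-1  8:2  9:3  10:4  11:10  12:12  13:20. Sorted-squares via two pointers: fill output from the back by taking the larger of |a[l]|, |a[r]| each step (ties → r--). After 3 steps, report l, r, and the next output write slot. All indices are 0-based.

l=2, r=12, next write slot=10

[0,13] |-18|<=|20| out[13]=400 → r--
[0,12] |-18|>|12| out[12]=324 → l++
[1,12] |-17|>|12| out[11]=289 → l++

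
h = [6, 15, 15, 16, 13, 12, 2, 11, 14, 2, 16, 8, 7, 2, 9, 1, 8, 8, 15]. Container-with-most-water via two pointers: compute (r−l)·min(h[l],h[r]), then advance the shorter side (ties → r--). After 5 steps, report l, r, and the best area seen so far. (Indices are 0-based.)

l=0 r=18: min(6,15)*18=108 best=108 *, l++
l=1 r=18: min(15,15)*17=255 best=255 *, r--
l=1 r=17: min(15,8)*16=128 best=255, r--
l=1 r=16: min(15,8)*15=120 best=255, r--
l=1 r=15: min(15,1)*14=14 best=255, r--

l=1, r=14, best area=255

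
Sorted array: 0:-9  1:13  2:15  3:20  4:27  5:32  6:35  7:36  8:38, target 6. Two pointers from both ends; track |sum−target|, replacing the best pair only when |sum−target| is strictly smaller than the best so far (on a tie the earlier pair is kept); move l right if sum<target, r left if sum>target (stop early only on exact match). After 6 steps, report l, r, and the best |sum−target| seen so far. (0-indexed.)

[0,8] -9+38=29 d=23 * → r--
[0,7] -9+36=27 d=21 * → r--
[0,6] -9+35=26 d=20 * → r--
[0,5] -9+32=23 d=17 * → r--
[0,4] -9+27=18 d=12 * → r--
[0,3] -9+20=11 d=5 * → r--

l=0, r=2, best |Δ|=5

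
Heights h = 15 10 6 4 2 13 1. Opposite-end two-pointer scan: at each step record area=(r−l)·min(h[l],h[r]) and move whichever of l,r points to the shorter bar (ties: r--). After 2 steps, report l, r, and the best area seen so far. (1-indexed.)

[1,7] min(15,1)*6=6 best=6 * → r--
[1,6] min(15,13)*5=65 best=65 * → r--

l=1, r=5, best area=65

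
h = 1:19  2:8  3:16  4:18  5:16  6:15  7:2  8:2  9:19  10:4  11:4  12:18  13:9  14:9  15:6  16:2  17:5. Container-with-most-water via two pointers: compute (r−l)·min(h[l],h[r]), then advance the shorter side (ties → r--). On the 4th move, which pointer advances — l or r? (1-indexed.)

r

l=1 r=17: min(19,5)*16=80 best=80 *, r--
l=1 r=16: min(19,2)*15=30 best=80, r--
l=1 r=15: min(19,6)*14=84 best=84 *, r--
l=1 r=14: min(19,9)*13=117 best=117 *, r--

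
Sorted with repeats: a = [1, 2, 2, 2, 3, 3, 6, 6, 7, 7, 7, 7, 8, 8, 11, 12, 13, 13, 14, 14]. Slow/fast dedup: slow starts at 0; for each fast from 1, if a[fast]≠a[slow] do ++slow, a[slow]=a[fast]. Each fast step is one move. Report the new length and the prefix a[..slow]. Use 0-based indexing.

length 10; prefix = [1, 2, 3, 6, 7, 8, 11, 12, 13, 14]

(s=0,f=1) a[fast]=2≠a[slow]=1 write a[1]=2 → slow++,fast++
(s=1,f=2) a[fast]=2=a[slow] dup → fast++
(s=1,f=3) a[fast]=2=a[slow] dup → fast++
(s=1,f=4) a[fast]=3≠a[slow]=2 write a[2]=3 → slow++,fast++
(s=2,f=5) a[fast]=3=a[slow] dup → fast++
(s=2,f=6) a[fast]=6≠a[slow]=3 write a[3]=6 → slow++,fast++
(s=3,f=7) a[fast]=6=a[slow] dup → fast++
(s=3,f=8) a[fast]=7≠a[slow]=6 write a[4]=7 → slow++,fast++
(s=4,f=9) a[fast]=7=a[slow] dup → fast++
(s=4,f=10) a[fast]=7=a[slow] dup → fast++
(s=4,f=11) a[fast]=7=a[slow] dup → fast++
(s=4,f=12) a[fast]=8≠a[slow]=7 write a[5]=8 → slow++,fast++
(s=5,f=13) a[fast]=8=a[slow] dup → fast++
(s=5,f=14) a[fast]=11≠a[slow]=8 write a[6]=11 → slow++,fast++
(s=6,f=15) a[fast]=12≠a[slow]=11 write a[7]=12 → slow++,fast++
(s=7,f=16) a[fast]=13≠a[slow]=12 write a[8]=13 → slow++,fast++
(s=8,f=17) a[fast]=13=a[slow] dup → fast++
(s=8,f=18) a[fast]=14≠a[slow]=13 write a[9]=14 → slow++,fast++
(s=9,f=19) a[fast]=14=a[slow] dup → fast++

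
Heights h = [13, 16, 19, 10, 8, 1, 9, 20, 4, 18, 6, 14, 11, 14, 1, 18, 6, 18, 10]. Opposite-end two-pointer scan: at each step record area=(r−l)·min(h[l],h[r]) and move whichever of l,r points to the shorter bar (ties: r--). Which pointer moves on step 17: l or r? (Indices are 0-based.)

l

[0,18] min(13,10)*18=180 best=180 * → r--
[0,17] min(13,18)*17=221 best=221 * → l++
[1,17] min(16,18)*16=256 best=256 * → l++
[2,17] min(19,18)*15=270 best=270 * → r--
[2,16] min(19,6)*14=84 best=270 → r--
[2,15] min(19,18)*13=234 best=270 → r--
[2,14] min(19,1)*12=12 best=270 → r--
[2,13] min(19,14)*11=154 best=270 → r--
[2,12] min(19,11)*10=110 best=270 → r--
[2,11] min(19,14)*9=126 best=270 → r--
[2,10] min(19,6)*8=48 best=270 → r--
[2,9] min(19,18)*7=126 best=270 → r--
[2,8] min(19,4)*6=24 best=270 → r--
[2,7] min(19,20)*5=95 best=270 → l++
[3,7] min(10,20)*4=40 best=270 → l++
[4,7] min(8,20)*3=24 best=270 → l++
[5,7] min(1,20)*2=2 best=270 → l++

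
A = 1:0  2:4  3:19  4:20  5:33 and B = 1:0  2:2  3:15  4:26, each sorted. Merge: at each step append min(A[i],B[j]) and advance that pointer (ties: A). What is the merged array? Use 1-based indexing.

i=1 j=1: A[i]=0<=B[j]=0 take 0, i++
i=2 j=1: A[i]=4>B[j]=0 take 0, j++
i=2 j=2: A[i]=4>B[j]=2 take 2, j++
i=2 j=3: A[i]=4<=B[j]=15 take 4, i++
i=3 j=3: A[i]=19>B[j]=15 take 15, j++
i=3 j=4: A[i]=19<=B[j]=26 take 19, i++
i=4 j=4: A[i]=20<=B[j]=26 take 20, i++
i=5 j=4: A[i]=33>B[j]=26 take 26, j++
i=5 j=5: B done, take A[i]=33, i++

[0, 0, 2, 4, 15, 19, 20, 26, 33]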